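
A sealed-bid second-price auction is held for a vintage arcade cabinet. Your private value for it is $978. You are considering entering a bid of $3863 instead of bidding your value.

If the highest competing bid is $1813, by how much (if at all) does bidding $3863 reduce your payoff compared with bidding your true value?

Bidding your value $978: you lose (since $978 < $1813). Payoff $0.
Bidding $3863: you win and pay $1813. Payoff $978 − $1813 = −$835.
The competing bid $1813 lies between your value and your inflated bid, so overbidding wins an item priced above your value.
Loss from deviating = $0 − (−$835) = $835.
Because the price is fixed by the runner-up's bid, deviating from your value can only change a good outcome into a bad one — never the reverse.

$835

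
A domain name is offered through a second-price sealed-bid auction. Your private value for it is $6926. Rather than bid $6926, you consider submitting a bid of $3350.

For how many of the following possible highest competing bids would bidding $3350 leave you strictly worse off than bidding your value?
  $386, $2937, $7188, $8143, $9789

The deviation hurts exactly when the highest competing bid lies strictly between $3350 and $6926 — underbidding then forfeits a profitable win.
$386: below both → same outcome either way.
$2937: below both → same outcome either way.
$7188: above both → same outcome either way.
$8143: above both → same outcome either way.
$9789: above both → same outcome either way.
Count: 0.

0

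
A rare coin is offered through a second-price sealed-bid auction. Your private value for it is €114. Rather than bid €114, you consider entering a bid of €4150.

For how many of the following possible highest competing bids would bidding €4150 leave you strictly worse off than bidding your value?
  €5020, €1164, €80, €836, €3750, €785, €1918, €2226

The deviation hurts exactly when the highest competing bid lies strictly between €114 and €4150 — overbidding then wins at a price above your value.
€5020: above both → same outcome either way.
€1164: inside the interval → strictly worse (loss €1050).
€80: below both → same outcome either way.
€836: inside the interval → strictly worse (loss €722).
€3750: inside the interval → strictly worse (loss €3636).
€785: inside the interval → strictly worse (loss €671).
€1918: inside the interval → strictly worse (loss €1804).
€2226: inside the interval → strictly worse (loss €2112).
Count: 6.

6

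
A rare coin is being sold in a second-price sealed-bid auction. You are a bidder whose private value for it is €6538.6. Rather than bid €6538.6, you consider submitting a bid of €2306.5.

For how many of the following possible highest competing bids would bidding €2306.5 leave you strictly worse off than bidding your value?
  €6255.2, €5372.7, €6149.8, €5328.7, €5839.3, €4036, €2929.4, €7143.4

The deviation hurts exactly when the highest competing bid lies strictly between €2306.5 and €6538.6 — underbidding then forfeits a profitable win.
€6255.2: inside the interval → strictly worse (loss €283.4).
€5372.7: inside the interval → strictly worse (loss €1165.9).
€6149.8: inside the interval → strictly worse (loss €388.8).
€5328.7: inside the interval → strictly worse (loss €1209.9).
€5839.3: inside the interval → strictly worse (loss €699.3).
€4036: inside the interval → strictly worse (loss €2502.6).
€2929.4: inside the interval → strictly worse (loss €3609.2).
€7143.4: above both → same outcome either way.
Count: 7.

7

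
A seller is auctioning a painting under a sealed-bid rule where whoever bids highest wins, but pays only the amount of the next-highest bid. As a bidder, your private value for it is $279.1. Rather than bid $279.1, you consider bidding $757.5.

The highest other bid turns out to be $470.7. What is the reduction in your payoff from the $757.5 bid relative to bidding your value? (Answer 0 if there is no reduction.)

$191.6

Bidding your value $279.1: you lose (since $279.1 < $470.7). Payoff $0.
Bidding $757.5: you win and pay $470.7. Payoff $279.1 − $470.7 = −$191.6.
The competing bid $470.7 lies between your value and your inflated bid, so overbidding wins an item priced above your value.
Loss from deviating = $0 − (−$191.6) = $191.6.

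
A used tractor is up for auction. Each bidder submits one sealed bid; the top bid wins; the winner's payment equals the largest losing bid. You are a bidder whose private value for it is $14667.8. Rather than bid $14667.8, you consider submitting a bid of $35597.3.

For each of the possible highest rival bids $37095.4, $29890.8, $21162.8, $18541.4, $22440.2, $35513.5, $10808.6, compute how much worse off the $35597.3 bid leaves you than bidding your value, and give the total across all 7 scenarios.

The deviation costs you only when the competing bid falls strictly between $14667.8 and $35597.3; elsewhere both bids give the same outcome.
$37095.4: outcomes coincide → loss $0.
$29890.8: truthful payoff $0, deviation payoff −$15223 → loss $15223.
$21162.8: truthful payoff $0, deviation payoff −$6495 → loss $6495.
$18541.4: truthful payoff $0, deviation payoff −$3873.6 → loss $3873.6.
$22440.2: truthful payoff $0, deviation payoff −$7772.4 → loss $7772.4.
$35513.5: truthful payoff $0, deviation payoff −$20845.7 → loss $20845.7.
$10808.6: outcomes coincide → loss $0.
Total loss = $15223 + $6495 + $3873.6 + $7772.4 + $20845.7 = $54209.7.
Truthful bidding weakly dominates here: raising your bid can only win items priced above your value, and lowering it can only forfeit items priced below.

$54209.7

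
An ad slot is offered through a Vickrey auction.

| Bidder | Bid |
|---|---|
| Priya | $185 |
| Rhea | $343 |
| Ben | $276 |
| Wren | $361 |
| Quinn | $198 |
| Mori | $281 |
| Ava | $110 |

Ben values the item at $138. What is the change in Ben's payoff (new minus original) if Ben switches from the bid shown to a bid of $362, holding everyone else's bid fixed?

The highest bid among the other bidders is $361; Ben's bid doesn't change that.
Original bid $276: Ben is not highest (top rival bid is $361); payoff $0.
Alternative bid $362: Ben is highest, pays the top rival bid $361; payoff $138 − $361 = −$223.
Change in payoff = −$223 − ($0) = −$223.

−$223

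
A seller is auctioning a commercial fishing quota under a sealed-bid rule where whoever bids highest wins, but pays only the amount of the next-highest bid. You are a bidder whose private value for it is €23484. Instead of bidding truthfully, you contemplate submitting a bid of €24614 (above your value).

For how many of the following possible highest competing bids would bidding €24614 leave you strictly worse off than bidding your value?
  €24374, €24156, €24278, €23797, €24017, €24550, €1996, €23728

The deviation hurts exactly when the highest competing bid lies strictly between €23484 and €24614 — overbidding then wins at a price above your value.
€24374: inside the interval → strictly worse (loss €890).
€24156: inside the interval → strictly worse (loss €672).
€24278: inside the interval → strictly worse (loss €794).
€23797: inside the interval → strictly worse (loss €313).
€24017: inside the interval → strictly worse (loss €533).
€24550: inside the interval → strictly worse (loss €1066).
€1996: below both → same outcome either way.
€23728: inside the interval → strictly worse (loss €244).
Count: 7.

7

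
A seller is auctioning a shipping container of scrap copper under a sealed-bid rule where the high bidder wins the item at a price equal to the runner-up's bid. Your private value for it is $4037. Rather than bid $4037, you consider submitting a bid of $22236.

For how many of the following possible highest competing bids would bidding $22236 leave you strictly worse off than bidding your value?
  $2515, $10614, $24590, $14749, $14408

3

The deviation hurts exactly when the highest competing bid lies strictly between $4037 and $22236 — overbidding then wins at a price above your value.
$2515: below both → same outcome either way.
$10614: inside the interval → strictly worse (loss $6577).
$24590: above both → same outcome either way.
$14749: inside the interval → strictly worse (loss $10712).
$14408: inside the interval → strictly worse (loss $10371).
Count: 3.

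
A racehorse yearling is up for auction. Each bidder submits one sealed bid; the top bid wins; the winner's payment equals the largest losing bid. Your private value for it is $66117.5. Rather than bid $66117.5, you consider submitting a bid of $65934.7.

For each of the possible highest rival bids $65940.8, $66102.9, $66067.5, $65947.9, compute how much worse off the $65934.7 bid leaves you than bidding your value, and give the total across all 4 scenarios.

$410.9

The deviation costs you only when the competing bid falls strictly between $65934.7 and $66117.5; elsewhere both bids give the same outcome.
$65940.8: truthful payoff $176.7, deviation payoff $0 → loss $176.7.
$66102.9: truthful payoff $14.6, deviation payoff $0 → loss $14.6.
$66067.5: truthful payoff $50, deviation payoff $0 → loss $50.
$65947.9: truthful payoff $169.6, deviation payoff $0 → loss $169.6.
Total loss = $176.7 + $14.6 + $50 + $169.6 = $410.9.
Because the price is fixed by the runner-up's bid, deviating from your value can only change a good outcome into a bad one — never the reverse.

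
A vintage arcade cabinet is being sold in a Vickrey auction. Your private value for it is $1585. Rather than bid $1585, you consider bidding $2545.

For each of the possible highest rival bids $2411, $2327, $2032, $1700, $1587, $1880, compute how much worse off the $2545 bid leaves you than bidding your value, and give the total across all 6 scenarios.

The deviation costs you only when the competing bid falls strictly between $1585 and $2545; elsewhere both bids give the same outcome.
$2411: truthful payoff $0, deviation payoff −$826 → loss $826.
$2327: truthful payoff $0, deviation payoff −$742 → loss $742.
$2032: truthful payoff $0, deviation payoff −$447 → loss $447.
$1700: truthful payoff $0, deviation payoff −$115 → loss $115.
$1587: truthful payoff $0, deviation payoff −$2 → loss $2.
$1880: truthful payoff $0, deviation payoff −$295 → loss $295.
Total loss = $826 + $742 + $447 + $115 + $2 + $295 = $2427.
Truthful bidding weakly dominates here: raising your bid can only win items priced above your value, and lowering it can only forfeit items priced below.

$2427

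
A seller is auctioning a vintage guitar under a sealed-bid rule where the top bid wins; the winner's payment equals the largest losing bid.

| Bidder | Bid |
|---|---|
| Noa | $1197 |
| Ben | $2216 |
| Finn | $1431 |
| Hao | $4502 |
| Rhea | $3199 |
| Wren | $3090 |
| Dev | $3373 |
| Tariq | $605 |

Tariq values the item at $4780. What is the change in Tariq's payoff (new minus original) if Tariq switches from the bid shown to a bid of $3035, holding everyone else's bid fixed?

$0

The highest bid among the other bidders is $4502; Tariq's bid doesn't change that.
Original bid $605: Tariq is not highest (top rival bid is $4502); payoff $0.
Alternative bid $3035: Tariq is not highest (top rival bid is $4502); payoff $0.
Change in payoff = $0 − ($0) = $0.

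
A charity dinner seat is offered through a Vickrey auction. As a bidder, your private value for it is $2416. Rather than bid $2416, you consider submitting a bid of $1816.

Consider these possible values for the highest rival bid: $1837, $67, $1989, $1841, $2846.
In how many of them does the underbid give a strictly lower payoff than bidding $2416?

3

The deviation hurts exactly when the highest competing bid lies strictly between $1816 and $2416 — underbidding then forfeits a profitable win.
$1837: inside the interval → strictly worse (loss $579).
$67: below both → same outcome either way.
$1989: inside the interval → strictly worse (loss $427).
$1841: inside the interval → strictly worse (loss $575).
$2846: above both → same outcome either way.
Count: 3.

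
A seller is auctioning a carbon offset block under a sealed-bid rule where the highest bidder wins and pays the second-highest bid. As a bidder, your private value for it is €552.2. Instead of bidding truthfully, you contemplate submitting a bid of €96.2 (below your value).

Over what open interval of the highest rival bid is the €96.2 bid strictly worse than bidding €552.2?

(€96.2, €552.2)

If the competing bid is below €96.2, both bids win at the same price — no difference.
If it is above €552.2, both bids lose — no difference.
If it lies strictly between €96.2 and €552.2, bidding your value wins at a price below your value (positive payoff) while bidding €96.2 loses (payoff 0).
So the deviation strictly hurts on the open interval (€96.2, €552.2).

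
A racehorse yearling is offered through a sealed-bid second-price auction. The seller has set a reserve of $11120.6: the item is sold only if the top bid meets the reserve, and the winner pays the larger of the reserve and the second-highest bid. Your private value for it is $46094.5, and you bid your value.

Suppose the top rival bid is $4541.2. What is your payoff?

Your bid $46094.5 is the highest and exceeds the reserve.
Price = max(second-highest bid, reserve) = max($4541.2, $11120.6) = $11120.6.
Payoff = $46094.5 − $11120.6 = $34973.9.

$34973.9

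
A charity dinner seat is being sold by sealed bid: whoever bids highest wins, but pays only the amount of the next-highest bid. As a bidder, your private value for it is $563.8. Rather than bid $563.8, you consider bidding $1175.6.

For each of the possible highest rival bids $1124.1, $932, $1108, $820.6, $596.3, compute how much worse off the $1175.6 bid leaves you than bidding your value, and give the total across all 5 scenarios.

$1762

The deviation costs you only when the competing bid falls strictly between $563.8 and $1175.6; elsewhere both bids give the same outcome.
$1124.1: truthful payoff $0, deviation payoff −$560.3 → loss $560.3.
$932: truthful payoff $0, deviation payoff −$368.2 → loss $368.2.
$1108: truthful payoff $0, deviation payoff −$544.2 → loss $544.2.
$820.6: truthful payoff $0, deviation payoff −$256.8 → loss $256.8.
$596.3: truthful payoff $0, deviation payoff −$32.5 → loss $32.5.
Total loss = $560.3 + $368.2 + $544.2 + $256.8 + $32.5 = $1762.
In a second-price auction your bid sets only whether you win, not what you pay, so bidding your true value is weakly dominant.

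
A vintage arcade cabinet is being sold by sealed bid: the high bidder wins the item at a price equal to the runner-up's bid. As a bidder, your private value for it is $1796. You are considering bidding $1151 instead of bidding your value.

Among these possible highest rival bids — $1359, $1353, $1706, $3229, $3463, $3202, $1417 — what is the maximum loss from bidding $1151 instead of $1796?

$443

$1359: truthful gives $437, deviation gives $0 → loss $437.
$1353: truthful gives $443, deviation gives $0 → loss $443.
$1706: truthful gives $90, deviation gives $0 → loss $90.
$3229: same outcome either way → loss $0.
$3463: same outcome either way → loss $0.
$3202: same outcome either way → loss $0.
$1417: truthful gives $379, deviation gives $0 → loss $379.
Maximum loss: $443.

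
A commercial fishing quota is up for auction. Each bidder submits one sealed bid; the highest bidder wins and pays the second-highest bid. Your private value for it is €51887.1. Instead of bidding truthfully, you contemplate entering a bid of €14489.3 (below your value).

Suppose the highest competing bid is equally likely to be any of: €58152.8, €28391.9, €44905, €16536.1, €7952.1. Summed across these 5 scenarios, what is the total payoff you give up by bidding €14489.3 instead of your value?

€65828.3

The deviation costs you only when the competing bid falls strictly between €14489.3 and €51887.1; elsewhere both bids give the same outcome.
€58152.8: outcomes coincide → loss €0.
€28391.9: truthful payoff €23495.2, deviation payoff €0 → loss €23495.2.
€44905: truthful payoff €6982.1, deviation payoff €0 → loss €6982.1.
€16536.1: truthful payoff €35351, deviation payoff €0 → loss €35351.
€7952.1: outcomes coincide → loss €0.
Total loss = €23495.2 + €6982.1 + €35351 = €65828.3.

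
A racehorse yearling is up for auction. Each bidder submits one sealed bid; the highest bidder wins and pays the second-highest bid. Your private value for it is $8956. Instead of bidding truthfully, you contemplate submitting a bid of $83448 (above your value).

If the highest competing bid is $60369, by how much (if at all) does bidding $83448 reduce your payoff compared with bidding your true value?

$51413

Bidding your value $8956: you lose (since $8956 < $60369). Payoff $0.
Bidding $83448: you win and pay $60369. Payoff $8956 − $60369 = −$51413.
The competing bid $60369 lies between your value and your inflated bid, so overbidding wins an item priced above your value.
Loss from deviating = $0 − (−$51413) = $51413.
In a second-price auction your bid sets only whether you win, not what you pay, so bidding your true value is weakly dominant.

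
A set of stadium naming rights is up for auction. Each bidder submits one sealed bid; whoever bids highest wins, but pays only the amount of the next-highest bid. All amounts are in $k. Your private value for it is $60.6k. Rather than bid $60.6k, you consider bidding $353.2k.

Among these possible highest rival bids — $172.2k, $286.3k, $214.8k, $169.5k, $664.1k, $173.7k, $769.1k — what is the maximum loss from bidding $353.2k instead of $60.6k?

$225.7k

$172.2k: truthful gives $0k, deviation gives −$111.6k → loss $111.6k.
$286.3k: truthful gives $0k, deviation gives −$225.7k → loss $225.7k.
$214.8k: truthful gives $0k, deviation gives −$154.2k → loss $154.2k.
$169.5k: truthful gives $0k, deviation gives −$108.9k → loss $108.9k.
$664.1k: same outcome either way → loss $0k.
$173.7k: truthful gives $0k, deviation gives −$113.1k → loss $113.1k.
$769.1k: same outcome either way → loss $0k.
Maximum loss: $225.7k.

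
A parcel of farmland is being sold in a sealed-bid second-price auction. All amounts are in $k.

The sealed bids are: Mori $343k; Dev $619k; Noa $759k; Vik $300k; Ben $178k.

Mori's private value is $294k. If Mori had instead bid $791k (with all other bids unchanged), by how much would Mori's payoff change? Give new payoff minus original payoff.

−$465k

The highest bid among the other bidders is $759k; Mori's bid doesn't change that.
Original bid $343k: Mori is not highest (top rival bid is $759k); payoff $0k.
Alternative bid $791k: Mori is highest, pays the top rival bid $759k; payoff $294k − $759k = −$465k.
Change in payoff = −$465k − ($0k) = −$465k.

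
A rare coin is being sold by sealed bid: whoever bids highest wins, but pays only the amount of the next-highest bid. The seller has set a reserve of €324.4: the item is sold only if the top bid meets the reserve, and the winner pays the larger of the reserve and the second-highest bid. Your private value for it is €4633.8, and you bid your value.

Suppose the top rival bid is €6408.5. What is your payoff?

Your bid €4633.8 is below the highest competing bid €6408.5, so you lose. Payoff €0.

€0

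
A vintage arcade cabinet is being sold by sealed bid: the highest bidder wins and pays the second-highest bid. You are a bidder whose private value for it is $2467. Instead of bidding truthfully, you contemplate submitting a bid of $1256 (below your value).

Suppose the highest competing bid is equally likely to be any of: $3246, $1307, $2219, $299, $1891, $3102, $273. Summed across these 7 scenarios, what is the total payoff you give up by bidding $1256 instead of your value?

$1984

The deviation costs you only when the competing bid falls strictly between $1256 and $2467; elsewhere both bids give the same outcome.
$3246: outcomes coincide → loss $0.
$1307: truthful payoff $1160, deviation payoff $0 → loss $1160.
$2219: truthful payoff $248, deviation payoff $0 → loss $248.
$299: outcomes coincide → loss $0.
$1891: truthful payoff $576, deviation payoff $0 → loss $576.
$3102: outcomes coincide → loss $0.
$273: outcomes coincide → loss $0.
Total loss = $1160 + $248 + $576 = $1984.
Because the price is fixed by the runner-up's bid, deviating from your value can only change a good outcome into a bad one — never the reverse.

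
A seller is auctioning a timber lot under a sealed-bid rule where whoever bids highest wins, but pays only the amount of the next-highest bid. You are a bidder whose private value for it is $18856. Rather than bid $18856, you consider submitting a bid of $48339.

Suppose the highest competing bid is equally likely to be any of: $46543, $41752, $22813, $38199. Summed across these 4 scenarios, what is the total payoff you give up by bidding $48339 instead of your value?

The deviation costs you only when the competing bid falls strictly between $18856 and $48339; elsewhere both bids give the same outcome.
$46543: truthful payoff $0, deviation payoff −$27687 → loss $27687.
$41752: truthful payoff $0, deviation payoff −$22896 → loss $22896.
$22813: truthful payoff $0, deviation payoff −$3957 → loss $3957.
$38199: truthful payoff $0, deviation payoff −$19343 → loss $19343.
Total loss = $27687 + $22896 + $3957 + $19343 = $73883.
In a second-price auction your bid sets only whether you win, not what you pay, so bidding your true value is weakly dominant.

$73883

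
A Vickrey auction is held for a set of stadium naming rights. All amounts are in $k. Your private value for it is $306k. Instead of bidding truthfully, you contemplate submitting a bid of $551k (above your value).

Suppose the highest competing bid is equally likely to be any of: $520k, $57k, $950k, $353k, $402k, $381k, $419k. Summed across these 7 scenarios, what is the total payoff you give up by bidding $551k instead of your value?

$545k

The deviation costs you only when the competing bid falls strictly between $306k and $551k; elsewhere both bids give the same outcome.
$520k: truthful payoff $0k, deviation payoff −$214k → loss $214k.
$57k: outcomes coincide → loss $0k.
$950k: outcomes coincide → loss $0k.
$353k: truthful payoff $0k, deviation payoff −$47k → loss $47k.
$402k: truthful payoff $0k, deviation payoff −$96k → loss $96k.
$381k: truthful payoff $0k, deviation payoff −$75k → loss $75k.
$419k: truthful payoff $0k, deviation payoff −$113k → loss $113k.
Total loss = $214k + $47k + $96k + $75k + $113k = $545k.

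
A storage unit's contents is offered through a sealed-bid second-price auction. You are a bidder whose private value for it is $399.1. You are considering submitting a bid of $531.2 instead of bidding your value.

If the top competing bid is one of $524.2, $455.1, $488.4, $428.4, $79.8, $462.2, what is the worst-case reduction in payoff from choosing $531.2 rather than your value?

$125.1

$524.2: truthful gives $0, deviation gives −$125.1 → loss $125.1.
$455.1: truthful gives $0, deviation gives −$56 → loss $56.
$488.4: truthful gives $0, deviation gives −$89.3 → loss $89.3.
$428.4: truthful gives $0, deviation gives −$29.3 → loss $29.3.
$79.8: same outcome either way → loss $0.
$462.2: truthful gives $0, deviation gives −$63.1 → loss $63.1.
Maximum loss: $125.1.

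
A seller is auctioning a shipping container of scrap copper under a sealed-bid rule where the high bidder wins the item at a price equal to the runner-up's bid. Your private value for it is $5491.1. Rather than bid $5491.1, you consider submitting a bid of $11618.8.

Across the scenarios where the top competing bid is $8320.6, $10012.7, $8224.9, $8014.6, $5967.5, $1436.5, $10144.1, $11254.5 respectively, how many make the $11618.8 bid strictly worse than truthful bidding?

7

The deviation hurts exactly when the highest competing bid lies strictly between $5491.1 and $11618.8 — overbidding then wins at a price above your value.
$8320.6: inside the interval → strictly worse (loss $2829.5).
$10012.7: inside the interval → strictly worse (loss $4521.6).
$8224.9: inside the interval → strictly worse (loss $2733.8).
$8014.6: inside the interval → strictly worse (loss $2523.5).
$5967.5: inside the interval → strictly worse (loss $476.4).
$1436.5: below both → same outcome either way.
$10144.1: inside the interval → strictly worse (loss $4653).
$11254.5: inside the interval → strictly worse (loss $5763.4).
Count: 7.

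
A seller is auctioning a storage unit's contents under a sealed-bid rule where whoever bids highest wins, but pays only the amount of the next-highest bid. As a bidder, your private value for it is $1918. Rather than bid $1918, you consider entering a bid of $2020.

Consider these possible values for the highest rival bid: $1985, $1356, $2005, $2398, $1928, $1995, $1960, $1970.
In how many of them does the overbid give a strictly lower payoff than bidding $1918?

The deviation hurts exactly when the highest competing bid lies strictly between $1918 and $2020 — overbidding then wins at a price above your value.
$1985: inside the interval → strictly worse (loss $67).
$1356: below both → same outcome either way.
$2005: inside the interval → strictly worse (loss $87).
$2398: above both → same outcome either way.
$1928: inside the interval → strictly worse (loss $10).
$1995: inside the interval → strictly worse (loss $77).
$1960: inside the interval → strictly worse (loss $42).
$1970: inside the interval → strictly worse (loss $52).
Count: 6.

6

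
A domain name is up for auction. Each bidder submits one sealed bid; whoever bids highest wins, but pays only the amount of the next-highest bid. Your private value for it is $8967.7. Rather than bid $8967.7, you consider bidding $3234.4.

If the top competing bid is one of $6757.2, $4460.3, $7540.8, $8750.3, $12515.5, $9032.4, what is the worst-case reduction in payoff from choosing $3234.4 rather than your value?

$4507.4

$6757.2: truthful gives $2210.5, deviation gives $0 → loss $2210.5.
$4460.3: truthful gives $4507.4, deviation gives $0 → loss $4507.4.
$7540.8: truthful gives $1426.9, deviation gives $0 → loss $1426.9.
$8750.3: truthful gives $217.4, deviation gives $0 → loss $217.4.
$12515.5: same outcome either way → loss $0.
$9032.4: same outcome either way → loss $0.
Maximum loss: $4507.4.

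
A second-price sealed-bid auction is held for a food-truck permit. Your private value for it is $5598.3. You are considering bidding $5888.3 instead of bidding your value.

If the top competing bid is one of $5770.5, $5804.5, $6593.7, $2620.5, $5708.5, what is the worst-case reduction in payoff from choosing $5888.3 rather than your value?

$5770.5: truthful gives $0, deviation gives −$172.2 → loss $172.2.
$5804.5: truthful gives $0, deviation gives −$206.2 → loss $206.2.
$6593.7: same outcome either way → loss $0.
$2620.5: same outcome either way → loss $0.
$5708.5: truthful gives $0, deviation gives −$110.2 → loss $110.2.
Maximum loss: $206.2.

$206.2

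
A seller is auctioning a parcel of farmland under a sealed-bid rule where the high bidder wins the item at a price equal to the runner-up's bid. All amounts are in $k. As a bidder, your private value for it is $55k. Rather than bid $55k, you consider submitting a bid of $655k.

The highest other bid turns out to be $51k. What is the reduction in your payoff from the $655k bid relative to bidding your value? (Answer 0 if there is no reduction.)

$0k

Bidding your value $55k: you win (since $55k > $51k) and pay $51k. Payoff $4k.
Bidding $655k: you win and pay $51k. Payoff $55k − $51k = $4k.
Difference = $4k − $4k = $0k; both bids lead to the same outcome because the competing bid is below both your value and your alternative bid.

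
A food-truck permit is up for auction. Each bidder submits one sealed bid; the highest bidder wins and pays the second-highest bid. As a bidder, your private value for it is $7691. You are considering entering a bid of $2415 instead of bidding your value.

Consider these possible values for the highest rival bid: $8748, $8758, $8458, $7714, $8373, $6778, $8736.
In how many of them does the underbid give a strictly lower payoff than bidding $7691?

1

The deviation hurts exactly when the highest competing bid lies strictly between $2415 and $7691 — underbidding then forfeits a profitable win.
$8748: above both → same outcome either way.
$8758: above both → same outcome either way.
$8458: above both → same outcome either way.
$7714: above both → same outcome either way.
$8373: above both → same outcome either way.
$6778: inside the interval → strictly worse (loss $913).
$8736: above both → same outcome either way.
Count: 1.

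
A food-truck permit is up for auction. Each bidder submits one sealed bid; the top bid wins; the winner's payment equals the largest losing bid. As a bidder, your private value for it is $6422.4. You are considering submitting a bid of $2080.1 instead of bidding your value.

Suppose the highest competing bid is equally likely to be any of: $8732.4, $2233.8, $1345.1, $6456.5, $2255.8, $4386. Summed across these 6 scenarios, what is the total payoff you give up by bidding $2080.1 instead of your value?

$10391.6

The deviation costs you only when the competing bid falls strictly between $2080.1 and $6422.4; elsewhere both bids give the same outcome.
$8732.4: outcomes coincide → loss $0.
$2233.8: truthful payoff $4188.6, deviation payoff $0 → loss $4188.6.
$1345.1: outcomes coincide → loss $0.
$6456.5: outcomes coincide → loss $0.
$2255.8: truthful payoff $4166.6, deviation payoff $0 → loss $4166.6.
$4386: truthful payoff $2036.4, deviation payoff $0 → loss $2036.4.
Total loss = $4188.6 + $4166.6 + $2036.4 = $10391.6.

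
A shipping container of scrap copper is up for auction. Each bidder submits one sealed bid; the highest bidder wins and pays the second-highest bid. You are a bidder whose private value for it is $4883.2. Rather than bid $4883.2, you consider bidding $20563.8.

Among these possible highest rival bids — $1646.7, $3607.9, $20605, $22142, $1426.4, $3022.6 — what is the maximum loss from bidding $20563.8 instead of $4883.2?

$1646.7: same outcome either way → loss $0.
$3607.9: same outcome either way → loss $0.
$20605: same outcome either way → loss $0.
$22142: same outcome either way → loss $0.
$1426.4: same outcome either way → loss $0.
$3022.6: same outcome either way → loss $0.
Maximum loss: $0.

$0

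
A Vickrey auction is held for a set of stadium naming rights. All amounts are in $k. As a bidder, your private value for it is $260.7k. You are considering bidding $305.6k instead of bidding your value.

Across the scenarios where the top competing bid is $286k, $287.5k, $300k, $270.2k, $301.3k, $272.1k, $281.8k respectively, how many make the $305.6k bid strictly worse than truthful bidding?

7

The deviation hurts exactly when the highest competing bid lies strictly between $260.7k and $305.6k — overbidding then wins at a price above your value.
$286k: inside the interval → strictly worse (loss $25.3k).
$287.5k: inside the interval → strictly worse (loss $26.8k).
$300k: inside the interval → strictly worse (loss $39.3k).
$270.2k: inside the interval → strictly worse (loss $9.5k).
$301.3k: inside the interval → strictly worse (loss $40.6k).
$272.1k: inside the interval → strictly worse (loss $11.4k).
$281.8k: inside the interval → strictly worse (loss $21.1k).
Count: 7.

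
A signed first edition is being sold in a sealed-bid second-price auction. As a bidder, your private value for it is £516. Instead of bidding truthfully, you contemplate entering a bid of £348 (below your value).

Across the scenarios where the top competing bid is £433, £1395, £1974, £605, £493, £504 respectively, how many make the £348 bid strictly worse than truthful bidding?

The deviation hurts exactly when the highest competing bid lies strictly between £348 and £516 — underbidding then forfeits a profitable win.
£433: inside the interval → strictly worse (loss £83).
£1395: above both → same outcome either way.
£1974: above both → same outcome either way.
£605: above both → same outcome either way.
£493: inside the interval → strictly worse (loss £23).
£504: inside the interval → strictly worse (loss £12).
Count: 3.

3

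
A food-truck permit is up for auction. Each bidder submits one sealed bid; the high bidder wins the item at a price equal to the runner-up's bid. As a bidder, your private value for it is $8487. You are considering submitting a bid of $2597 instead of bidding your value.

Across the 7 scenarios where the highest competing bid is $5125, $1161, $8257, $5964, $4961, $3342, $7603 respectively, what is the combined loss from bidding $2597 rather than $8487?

$15670

The deviation costs you only when the competing bid falls strictly between $2597 and $8487; elsewhere both bids give the same outcome.
$5125: truthful payoff $3362, deviation payoff $0 → loss $3362.
$1161: outcomes coincide → loss $0.
$8257: truthful payoff $230, deviation payoff $0 → loss $230.
$5964: truthful payoff $2523, deviation payoff $0 → loss $2523.
$4961: truthful payoff $3526, deviation payoff $0 → loss $3526.
$3342: truthful payoff $5145, deviation payoff $0 → loss $5145.
$7603: truthful payoff $884, deviation payoff $0 → loss $884.
Total loss = $3362 + $230 + $2523 + $3526 + $5145 + $884 = $15670.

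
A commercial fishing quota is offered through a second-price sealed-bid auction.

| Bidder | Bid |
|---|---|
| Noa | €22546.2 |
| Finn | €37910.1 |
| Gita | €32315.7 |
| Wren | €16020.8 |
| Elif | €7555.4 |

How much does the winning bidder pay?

Highest bid: Finn at €37910.1, so Finn wins.
Second-highest bid: Gita at €32315.7 — that is the price the winner pays.

€32315.7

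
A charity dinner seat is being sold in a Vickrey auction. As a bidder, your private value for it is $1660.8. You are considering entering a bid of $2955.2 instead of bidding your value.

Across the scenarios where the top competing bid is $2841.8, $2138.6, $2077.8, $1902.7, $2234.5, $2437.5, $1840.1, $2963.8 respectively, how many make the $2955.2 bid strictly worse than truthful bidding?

The deviation hurts exactly when the highest competing bid lies strictly between $1660.8 and $2955.2 — overbidding then wins at a price above your value.
$2841.8: inside the interval → strictly worse (loss $1181).
$2138.6: inside the interval → strictly worse (loss $477.8).
$2077.8: inside the interval → strictly worse (loss $417).
$1902.7: inside the interval → strictly worse (loss $241.9).
$2234.5: inside the interval → strictly worse (loss $573.7).
$2437.5: inside the interval → strictly worse (loss $776.7).
$1840.1: inside the interval → strictly worse (loss $179.3).
$2963.8: above both → same outcome either way.
Count: 7.

7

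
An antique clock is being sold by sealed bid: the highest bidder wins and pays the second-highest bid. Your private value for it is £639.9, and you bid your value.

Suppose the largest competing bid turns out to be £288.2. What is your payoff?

Your bid £639.9 exceeds the highest competing bid £288.2, so you win.
In a second-price auction the winner pays the second-highest bid, £288.2.
Payoff = value − price = £639.9 − £288.2 = £351.7.

£351.7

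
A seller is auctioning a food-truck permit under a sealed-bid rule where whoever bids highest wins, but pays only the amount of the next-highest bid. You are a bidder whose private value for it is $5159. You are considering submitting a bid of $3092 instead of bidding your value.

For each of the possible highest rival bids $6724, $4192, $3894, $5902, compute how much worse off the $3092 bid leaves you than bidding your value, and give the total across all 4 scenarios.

The deviation costs you only when the competing bid falls strictly between $3092 and $5159; elsewhere both bids give the same outcome.
$6724: outcomes coincide → loss $0.
$4192: truthful payoff $967, deviation payoff $0 → loss $967.
$3894: truthful payoff $1265, deviation payoff $0 → loss $1265.
$5902: outcomes coincide → loss $0.
Total loss = $967 + $1265 = $2232.

$2232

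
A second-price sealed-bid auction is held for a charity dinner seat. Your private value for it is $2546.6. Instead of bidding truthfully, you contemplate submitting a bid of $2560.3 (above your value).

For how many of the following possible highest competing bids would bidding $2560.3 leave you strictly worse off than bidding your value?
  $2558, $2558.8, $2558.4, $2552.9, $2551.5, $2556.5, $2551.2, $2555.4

The deviation hurts exactly when the highest competing bid lies strictly between $2546.6 and $2560.3 — overbidding then wins at a price above your value.
$2558: inside the interval → strictly worse (loss $11.4).
$2558.8: inside the interval → strictly worse (loss $12.2).
$2558.4: inside the interval → strictly worse (loss $11.8).
$2552.9: inside the interval → strictly worse (loss $6.3).
$2551.5: inside the interval → strictly worse (loss $4.9).
$2556.5: inside the interval → strictly worse (loss $9.9).
$2551.2: inside the interval → strictly worse (loss $4.6).
$2555.4: inside the interval → strictly worse (loss $8.8).
Count: 8.

8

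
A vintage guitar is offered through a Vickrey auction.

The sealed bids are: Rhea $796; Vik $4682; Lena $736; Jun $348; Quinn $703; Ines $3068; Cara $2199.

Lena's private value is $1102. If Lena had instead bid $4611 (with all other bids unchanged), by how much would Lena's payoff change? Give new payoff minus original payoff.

$0

The highest bid among the other bidders is $4682; Lena's bid doesn't change that.
Original bid $736: Lena is not highest (top rival bid is $4682); payoff $0.
Alternative bid $4611: Lena is not highest (top rival bid is $4682); payoff $0.
Change in payoff = $0 − ($0) = $0.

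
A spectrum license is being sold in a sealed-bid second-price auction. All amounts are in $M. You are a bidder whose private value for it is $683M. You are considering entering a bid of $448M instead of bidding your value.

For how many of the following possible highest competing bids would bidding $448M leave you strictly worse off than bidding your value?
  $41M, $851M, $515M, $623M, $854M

The deviation hurts exactly when the highest competing bid lies strictly between $448M and $683M — underbidding then forfeits a profitable win.
$41M: below both → same outcome either way.
$851M: above both → same outcome either way.
$515M: inside the interval → strictly worse (loss $168M).
$623M: inside the interval → strictly worse (loss $60M).
$854M: above both → same outcome either way.
Count: 2.

2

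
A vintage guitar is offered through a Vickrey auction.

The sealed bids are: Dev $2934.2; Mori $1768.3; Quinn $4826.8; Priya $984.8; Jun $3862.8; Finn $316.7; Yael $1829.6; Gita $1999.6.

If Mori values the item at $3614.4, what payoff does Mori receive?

Highest bid: Quinn at $4826.8, so Quinn wins.
Second-highest bid: Jun at $3862.8 — that is the price the winner pays.
Mori did not win, so Mori pays nothing and receives nothing: payoff $0.

$0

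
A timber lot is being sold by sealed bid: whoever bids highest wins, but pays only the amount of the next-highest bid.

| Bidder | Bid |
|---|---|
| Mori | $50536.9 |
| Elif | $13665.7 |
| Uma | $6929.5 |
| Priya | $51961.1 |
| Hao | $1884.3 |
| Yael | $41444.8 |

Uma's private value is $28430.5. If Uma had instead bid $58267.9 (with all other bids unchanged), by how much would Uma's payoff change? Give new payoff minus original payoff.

−$23530.6

The highest bid among the other bidders is $51961.1; Uma's bid doesn't change that.
Original bid $6929.5: Uma is not highest (top rival bid is $51961.1); payoff $0.
Alternative bid $58267.9: Uma is highest, pays the top rival bid $51961.1; payoff $28430.5 − $51961.1 = −$23530.6.
Change in payoff = −$23530.6 − ($0) = −$23530.6.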